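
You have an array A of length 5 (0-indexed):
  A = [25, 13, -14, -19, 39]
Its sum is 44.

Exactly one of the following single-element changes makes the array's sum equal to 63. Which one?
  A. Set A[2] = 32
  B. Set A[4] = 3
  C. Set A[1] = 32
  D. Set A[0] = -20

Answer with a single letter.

Answer: C

Derivation:
Option A: A[2] -14->32, delta=46, new_sum=44+(46)=90
Option B: A[4] 39->3, delta=-36, new_sum=44+(-36)=8
Option C: A[1] 13->32, delta=19, new_sum=44+(19)=63 <-- matches target
Option D: A[0] 25->-20, delta=-45, new_sum=44+(-45)=-1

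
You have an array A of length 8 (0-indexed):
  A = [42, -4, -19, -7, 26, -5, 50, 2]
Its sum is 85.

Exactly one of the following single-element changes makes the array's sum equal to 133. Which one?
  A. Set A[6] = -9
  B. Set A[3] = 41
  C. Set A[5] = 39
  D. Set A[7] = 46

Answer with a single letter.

Answer: B

Derivation:
Option A: A[6] 50->-9, delta=-59, new_sum=85+(-59)=26
Option B: A[3] -7->41, delta=48, new_sum=85+(48)=133 <-- matches target
Option C: A[5] -5->39, delta=44, new_sum=85+(44)=129
Option D: A[7] 2->46, delta=44, new_sum=85+(44)=129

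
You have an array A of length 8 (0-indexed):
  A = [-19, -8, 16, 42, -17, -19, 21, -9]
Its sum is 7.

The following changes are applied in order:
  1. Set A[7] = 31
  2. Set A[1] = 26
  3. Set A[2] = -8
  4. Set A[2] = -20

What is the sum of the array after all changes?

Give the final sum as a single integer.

Answer: 45

Derivation:
Initial sum: 7
Change 1: A[7] -9 -> 31, delta = 40, sum = 47
Change 2: A[1] -8 -> 26, delta = 34, sum = 81
Change 3: A[2] 16 -> -8, delta = -24, sum = 57
Change 4: A[2] -8 -> -20, delta = -12, sum = 45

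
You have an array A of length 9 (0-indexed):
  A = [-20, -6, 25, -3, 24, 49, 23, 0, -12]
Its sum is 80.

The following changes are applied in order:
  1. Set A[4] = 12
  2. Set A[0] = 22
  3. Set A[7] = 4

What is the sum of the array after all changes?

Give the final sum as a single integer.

Answer: 114

Derivation:
Initial sum: 80
Change 1: A[4] 24 -> 12, delta = -12, sum = 68
Change 2: A[0] -20 -> 22, delta = 42, sum = 110
Change 3: A[7] 0 -> 4, delta = 4, sum = 114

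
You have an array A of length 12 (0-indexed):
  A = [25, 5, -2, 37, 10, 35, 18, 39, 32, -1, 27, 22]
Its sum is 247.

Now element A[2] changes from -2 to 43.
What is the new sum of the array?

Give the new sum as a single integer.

Answer: 292

Derivation:
Old value at index 2: -2
New value at index 2: 43
Delta = 43 - -2 = 45
New sum = old_sum + delta = 247 + (45) = 292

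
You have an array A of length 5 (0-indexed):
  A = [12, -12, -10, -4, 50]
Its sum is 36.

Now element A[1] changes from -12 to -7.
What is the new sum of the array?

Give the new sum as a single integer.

Answer: 41

Derivation:
Old value at index 1: -12
New value at index 1: -7
Delta = -7 - -12 = 5
New sum = old_sum + delta = 36 + (5) = 41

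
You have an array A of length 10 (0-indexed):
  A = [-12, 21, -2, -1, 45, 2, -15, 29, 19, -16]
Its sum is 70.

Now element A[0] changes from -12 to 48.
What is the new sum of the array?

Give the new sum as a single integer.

Old value at index 0: -12
New value at index 0: 48
Delta = 48 - -12 = 60
New sum = old_sum + delta = 70 + (60) = 130

Answer: 130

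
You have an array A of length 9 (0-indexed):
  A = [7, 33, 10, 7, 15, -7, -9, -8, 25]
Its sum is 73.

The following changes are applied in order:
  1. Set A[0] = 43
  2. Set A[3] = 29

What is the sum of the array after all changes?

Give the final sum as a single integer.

Answer: 131

Derivation:
Initial sum: 73
Change 1: A[0] 7 -> 43, delta = 36, sum = 109
Change 2: A[3] 7 -> 29, delta = 22, sum = 131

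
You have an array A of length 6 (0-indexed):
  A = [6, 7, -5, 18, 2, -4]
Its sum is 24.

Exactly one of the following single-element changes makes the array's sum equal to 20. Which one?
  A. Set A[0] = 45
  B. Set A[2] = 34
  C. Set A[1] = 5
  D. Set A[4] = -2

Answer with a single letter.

Option A: A[0] 6->45, delta=39, new_sum=24+(39)=63
Option B: A[2] -5->34, delta=39, new_sum=24+(39)=63
Option C: A[1] 7->5, delta=-2, new_sum=24+(-2)=22
Option D: A[4] 2->-2, delta=-4, new_sum=24+(-4)=20 <-- matches target

Answer: D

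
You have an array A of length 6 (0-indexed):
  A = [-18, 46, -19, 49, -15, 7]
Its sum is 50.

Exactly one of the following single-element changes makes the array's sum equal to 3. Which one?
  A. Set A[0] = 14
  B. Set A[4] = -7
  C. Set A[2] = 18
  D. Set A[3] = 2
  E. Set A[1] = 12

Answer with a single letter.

Answer: D

Derivation:
Option A: A[0] -18->14, delta=32, new_sum=50+(32)=82
Option B: A[4] -15->-7, delta=8, new_sum=50+(8)=58
Option C: A[2] -19->18, delta=37, new_sum=50+(37)=87
Option D: A[3] 49->2, delta=-47, new_sum=50+(-47)=3 <-- matches target
Option E: A[1] 46->12, delta=-34, new_sum=50+(-34)=16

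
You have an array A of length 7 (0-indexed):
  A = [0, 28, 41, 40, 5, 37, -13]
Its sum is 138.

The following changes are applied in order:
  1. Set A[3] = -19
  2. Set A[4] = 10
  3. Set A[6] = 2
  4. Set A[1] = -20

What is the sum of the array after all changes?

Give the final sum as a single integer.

Initial sum: 138
Change 1: A[3] 40 -> -19, delta = -59, sum = 79
Change 2: A[4] 5 -> 10, delta = 5, sum = 84
Change 3: A[6] -13 -> 2, delta = 15, sum = 99
Change 4: A[1] 28 -> -20, delta = -48, sum = 51

Answer: 51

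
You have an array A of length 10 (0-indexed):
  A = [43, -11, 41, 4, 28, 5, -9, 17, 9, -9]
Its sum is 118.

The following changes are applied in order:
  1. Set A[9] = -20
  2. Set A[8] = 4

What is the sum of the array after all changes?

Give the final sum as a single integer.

Answer: 102

Derivation:
Initial sum: 118
Change 1: A[9] -9 -> -20, delta = -11, sum = 107
Change 2: A[8] 9 -> 4, delta = -5, sum = 102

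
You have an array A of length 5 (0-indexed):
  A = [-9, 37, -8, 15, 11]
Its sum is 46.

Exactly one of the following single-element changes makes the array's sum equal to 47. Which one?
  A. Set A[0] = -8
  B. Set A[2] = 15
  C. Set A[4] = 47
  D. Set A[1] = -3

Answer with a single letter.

Option A: A[0] -9->-8, delta=1, new_sum=46+(1)=47 <-- matches target
Option B: A[2] -8->15, delta=23, new_sum=46+(23)=69
Option C: A[4] 11->47, delta=36, new_sum=46+(36)=82
Option D: A[1] 37->-3, delta=-40, new_sum=46+(-40)=6

Answer: A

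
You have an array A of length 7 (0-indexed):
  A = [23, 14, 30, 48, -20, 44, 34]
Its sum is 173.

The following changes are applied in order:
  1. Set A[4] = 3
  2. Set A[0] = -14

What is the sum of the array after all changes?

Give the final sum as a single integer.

Answer: 159

Derivation:
Initial sum: 173
Change 1: A[4] -20 -> 3, delta = 23, sum = 196
Change 2: A[0] 23 -> -14, delta = -37, sum = 159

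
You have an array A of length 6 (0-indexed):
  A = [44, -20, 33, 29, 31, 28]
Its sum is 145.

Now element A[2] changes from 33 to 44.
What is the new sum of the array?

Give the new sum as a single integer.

Answer: 156

Derivation:
Old value at index 2: 33
New value at index 2: 44
Delta = 44 - 33 = 11
New sum = old_sum + delta = 145 + (11) = 156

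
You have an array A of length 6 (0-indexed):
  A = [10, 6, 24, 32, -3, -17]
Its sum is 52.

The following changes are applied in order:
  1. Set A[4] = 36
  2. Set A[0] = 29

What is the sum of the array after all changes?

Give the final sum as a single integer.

Answer: 110

Derivation:
Initial sum: 52
Change 1: A[4] -3 -> 36, delta = 39, sum = 91
Change 2: A[0] 10 -> 29, delta = 19, sum = 110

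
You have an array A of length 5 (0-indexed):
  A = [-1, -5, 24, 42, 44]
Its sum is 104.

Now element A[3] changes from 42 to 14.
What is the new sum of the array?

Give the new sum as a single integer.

Answer: 76

Derivation:
Old value at index 3: 42
New value at index 3: 14
Delta = 14 - 42 = -28
New sum = old_sum + delta = 104 + (-28) = 76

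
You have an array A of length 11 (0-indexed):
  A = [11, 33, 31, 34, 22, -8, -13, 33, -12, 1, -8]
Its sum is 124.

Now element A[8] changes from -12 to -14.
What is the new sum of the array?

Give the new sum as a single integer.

Old value at index 8: -12
New value at index 8: -14
Delta = -14 - -12 = -2
New sum = old_sum + delta = 124 + (-2) = 122

Answer: 122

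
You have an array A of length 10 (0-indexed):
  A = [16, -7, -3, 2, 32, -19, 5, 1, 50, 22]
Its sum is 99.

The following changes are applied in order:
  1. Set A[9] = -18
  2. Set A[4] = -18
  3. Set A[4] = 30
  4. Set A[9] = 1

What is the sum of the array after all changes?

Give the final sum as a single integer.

Initial sum: 99
Change 1: A[9] 22 -> -18, delta = -40, sum = 59
Change 2: A[4] 32 -> -18, delta = -50, sum = 9
Change 3: A[4] -18 -> 30, delta = 48, sum = 57
Change 4: A[9] -18 -> 1, delta = 19, sum = 76

Answer: 76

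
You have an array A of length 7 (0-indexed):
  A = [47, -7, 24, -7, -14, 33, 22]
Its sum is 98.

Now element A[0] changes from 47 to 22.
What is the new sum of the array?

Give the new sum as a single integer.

Old value at index 0: 47
New value at index 0: 22
Delta = 22 - 47 = -25
New sum = old_sum + delta = 98 + (-25) = 73

Answer: 73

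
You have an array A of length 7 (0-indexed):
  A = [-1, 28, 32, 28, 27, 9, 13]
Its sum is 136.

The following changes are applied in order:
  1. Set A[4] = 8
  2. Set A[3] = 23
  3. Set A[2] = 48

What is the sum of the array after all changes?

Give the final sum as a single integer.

Answer: 128

Derivation:
Initial sum: 136
Change 1: A[4] 27 -> 8, delta = -19, sum = 117
Change 2: A[3] 28 -> 23, delta = -5, sum = 112
Change 3: A[2] 32 -> 48, delta = 16, sum = 128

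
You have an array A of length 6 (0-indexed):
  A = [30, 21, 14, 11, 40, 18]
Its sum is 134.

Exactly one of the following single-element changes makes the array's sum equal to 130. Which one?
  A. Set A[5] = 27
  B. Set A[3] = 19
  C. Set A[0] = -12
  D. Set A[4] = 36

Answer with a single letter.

Answer: D

Derivation:
Option A: A[5] 18->27, delta=9, new_sum=134+(9)=143
Option B: A[3] 11->19, delta=8, new_sum=134+(8)=142
Option C: A[0] 30->-12, delta=-42, new_sum=134+(-42)=92
Option D: A[4] 40->36, delta=-4, new_sum=134+(-4)=130 <-- matches target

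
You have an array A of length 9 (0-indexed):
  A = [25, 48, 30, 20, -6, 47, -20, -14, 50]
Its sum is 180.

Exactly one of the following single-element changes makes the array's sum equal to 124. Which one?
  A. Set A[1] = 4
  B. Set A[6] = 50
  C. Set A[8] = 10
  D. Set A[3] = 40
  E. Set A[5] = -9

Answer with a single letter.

Option A: A[1] 48->4, delta=-44, new_sum=180+(-44)=136
Option B: A[6] -20->50, delta=70, new_sum=180+(70)=250
Option C: A[8] 50->10, delta=-40, new_sum=180+(-40)=140
Option D: A[3] 20->40, delta=20, new_sum=180+(20)=200
Option E: A[5] 47->-9, delta=-56, new_sum=180+(-56)=124 <-- matches target

Answer: E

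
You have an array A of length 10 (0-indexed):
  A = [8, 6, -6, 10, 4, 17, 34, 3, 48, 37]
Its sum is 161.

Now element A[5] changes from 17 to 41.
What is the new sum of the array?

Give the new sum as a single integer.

Answer: 185

Derivation:
Old value at index 5: 17
New value at index 5: 41
Delta = 41 - 17 = 24
New sum = old_sum + delta = 161 + (24) = 185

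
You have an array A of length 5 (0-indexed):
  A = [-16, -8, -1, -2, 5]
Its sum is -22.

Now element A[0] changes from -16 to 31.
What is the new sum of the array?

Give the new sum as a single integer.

Old value at index 0: -16
New value at index 0: 31
Delta = 31 - -16 = 47
New sum = old_sum + delta = -22 + (47) = 25

Answer: 25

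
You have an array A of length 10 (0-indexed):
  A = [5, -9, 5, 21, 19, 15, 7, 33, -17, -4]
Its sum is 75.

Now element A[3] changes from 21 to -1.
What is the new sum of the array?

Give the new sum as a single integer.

Answer: 53

Derivation:
Old value at index 3: 21
New value at index 3: -1
Delta = -1 - 21 = -22
New sum = old_sum + delta = 75 + (-22) = 53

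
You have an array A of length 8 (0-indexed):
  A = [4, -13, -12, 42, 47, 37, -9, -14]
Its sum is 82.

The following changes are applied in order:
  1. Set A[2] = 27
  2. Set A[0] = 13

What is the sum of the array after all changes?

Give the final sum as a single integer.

Answer: 130

Derivation:
Initial sum: 82
Change 1: A[2] -12 -> 27, delta = 39, sum = 121
Change 2: A[0] 4 -> 13, delta = 9, sum = 130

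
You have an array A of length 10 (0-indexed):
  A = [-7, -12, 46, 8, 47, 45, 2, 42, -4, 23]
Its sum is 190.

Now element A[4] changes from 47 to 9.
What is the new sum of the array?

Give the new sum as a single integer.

Old value at index 4: 47
New value at index 4: 9
Delta = 9 - 47 = -38
New sum = old_sum + delta = 190 + (-38) = 152

Answer: 152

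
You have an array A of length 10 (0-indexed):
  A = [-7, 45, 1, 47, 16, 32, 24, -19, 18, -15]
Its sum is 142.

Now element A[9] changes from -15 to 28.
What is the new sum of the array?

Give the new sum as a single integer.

Answer: 185

Derivation:
Old value at index 9: -15
New value at index 9: 28
Delta = 28 - -15 = 43
New sum = old_sum + delta = 142 + (43) = 185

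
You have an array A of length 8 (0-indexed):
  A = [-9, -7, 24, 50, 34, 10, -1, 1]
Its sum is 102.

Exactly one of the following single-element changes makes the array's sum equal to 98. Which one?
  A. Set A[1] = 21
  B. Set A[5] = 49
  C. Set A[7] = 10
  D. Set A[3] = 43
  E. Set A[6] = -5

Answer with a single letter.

Option A: A[1] -7->21, delta=28, new_sum=102+(28)=130
Option B: A[5] 10->49, delta=39, new_sum=102+(39)=141
Option C: A[7] 1->10, delta=9, new_sum=102+(9)=111
Option D: A[3] 50->43, delta=-7, new_sum=102+(-7)=95
Option E: A[6] -1->-5, delta=-4, new_sum=102+(-4)=98 <-- matches target

Answer: E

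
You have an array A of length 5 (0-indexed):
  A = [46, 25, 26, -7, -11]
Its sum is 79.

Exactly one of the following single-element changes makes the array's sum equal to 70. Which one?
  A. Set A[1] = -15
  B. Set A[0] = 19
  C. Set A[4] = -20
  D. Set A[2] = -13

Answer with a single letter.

Answer: C

Derivation:
Option A: A[1] 25->-15, delta=-40, new_sum=79+(-40)=39
Option B: A[0] 46->19, delta=-27, new_sum=79+(-27)=52
Option C: A[4] -11->-20, delta=-9, new_sum=79+(-9)=70 <-- matches target
Option D: A[2] 26->-13, delta=-39, new_sum=79+(-39)=40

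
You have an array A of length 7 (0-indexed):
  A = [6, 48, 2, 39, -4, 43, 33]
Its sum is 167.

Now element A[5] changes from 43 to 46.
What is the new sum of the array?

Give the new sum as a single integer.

Old value at index 5: 43
New value at index 5: 46
Delta = 46 - 43 = 3
New sum = old_sum + delta = 167 + (3) = 170

Answer: 170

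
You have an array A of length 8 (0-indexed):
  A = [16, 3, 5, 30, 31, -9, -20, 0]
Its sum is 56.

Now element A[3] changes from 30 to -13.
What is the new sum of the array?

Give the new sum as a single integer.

Old value at index 3: 30
New value at index 3: -13
Delta = -13 - 30 = -43
New sum = old_sum + delta = 56 + (-43) = 13

Answer: 13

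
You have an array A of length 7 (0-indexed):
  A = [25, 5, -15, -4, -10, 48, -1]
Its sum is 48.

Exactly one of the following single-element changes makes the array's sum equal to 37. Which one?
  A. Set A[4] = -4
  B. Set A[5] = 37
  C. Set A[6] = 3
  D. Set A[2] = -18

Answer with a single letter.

Option A: A[4] -10->-4, delta=6, new_sum=48+(6)=54
Option B: A[5] 48->37, delta=-11, new_sum=48+(-11)=37 <-- matches target
Option C: A[6] -1->3, delta=4, new_sum=48+(4)=52
Option D: A[2] -15->-18, delta=-3, new_sum=48+(-3)=45

Answer: B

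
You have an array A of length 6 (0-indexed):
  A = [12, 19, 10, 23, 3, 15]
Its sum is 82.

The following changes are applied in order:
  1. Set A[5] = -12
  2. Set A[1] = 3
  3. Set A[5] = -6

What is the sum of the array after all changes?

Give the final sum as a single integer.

Initial sum: 82
Change 1: A[5] 15 -> -12, delta = -27, sum = 55
Change 2: A[1] 19 -> 3, delta = -16, sum = 39
Change 3: A[5] -12 -> -6, delta = 6, sum = 45

Answer: 45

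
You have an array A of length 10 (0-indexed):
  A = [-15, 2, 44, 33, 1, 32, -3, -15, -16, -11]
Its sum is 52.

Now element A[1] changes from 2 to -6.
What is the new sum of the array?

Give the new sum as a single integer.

Old value at index 1: 2
New value at index 1: -6
Delta = -6 - 2 = -8
New sum = old_sum + delta = 52 + (-8) = 44

Answer: 44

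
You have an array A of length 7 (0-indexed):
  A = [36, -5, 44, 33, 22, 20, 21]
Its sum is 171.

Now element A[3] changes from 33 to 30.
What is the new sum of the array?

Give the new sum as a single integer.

Old value at index 3: 33
New value at index 3: 30
Delta = 30 - 33 = -3
New sum = old_sum + delta = 171 + (-3) = 168

Answer: 168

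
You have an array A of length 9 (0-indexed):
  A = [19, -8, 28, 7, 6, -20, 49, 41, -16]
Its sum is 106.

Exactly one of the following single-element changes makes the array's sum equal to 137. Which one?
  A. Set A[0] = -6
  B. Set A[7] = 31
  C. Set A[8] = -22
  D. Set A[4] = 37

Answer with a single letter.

Option A: A[0] 19->-6, delta=-25, new_sum=106+(-25)=81
Option B: A[7] 41->31, delta=-10, new_sum=106+(-10)=96
Option C: A[8] -16->-22, delta=-6, new_sum=106+(-6)=100
Option D: A[4] 6->37, delta=31, new_sum=106+(31)=137 <-- matches target

Answer: D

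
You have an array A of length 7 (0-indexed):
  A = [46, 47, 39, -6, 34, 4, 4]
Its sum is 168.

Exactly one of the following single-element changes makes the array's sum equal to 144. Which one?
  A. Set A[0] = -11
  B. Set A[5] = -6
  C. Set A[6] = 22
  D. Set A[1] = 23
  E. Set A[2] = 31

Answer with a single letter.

Answer: D

Derivation:
Option A: A[0] 46->-11, delta=-57, new_sum=168+(-57)=111
Option B: A[5] 4->-6, delta=-10, new_sum=168+(-10)=158
Option C: A[6] 4->22, delta=18, new_sum=168+(18)=186
Option D: A[1] 47->23, delta=-24, new_sum=168+(-24)=144 <-- matches target
Option E: A[2] 39->31, delta=-8, new_sum=168+(-8)=160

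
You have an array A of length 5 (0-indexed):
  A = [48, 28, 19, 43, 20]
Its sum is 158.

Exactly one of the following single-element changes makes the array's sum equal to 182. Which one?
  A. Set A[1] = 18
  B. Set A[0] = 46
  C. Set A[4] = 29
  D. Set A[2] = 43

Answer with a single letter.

Option A: A[1] 28->18, delta=-10, new_sum=158+(-10)=148
Option B: A[0] 48->46, delta=-2, new_sum=158+(-2)=156
Option C: A[4] 20->29, delta=9, new_sum=158+(9)=167
Option D: A[2] 19->43, delta=24, new_sum=158+(24)=182 <-- matches target

Answer: D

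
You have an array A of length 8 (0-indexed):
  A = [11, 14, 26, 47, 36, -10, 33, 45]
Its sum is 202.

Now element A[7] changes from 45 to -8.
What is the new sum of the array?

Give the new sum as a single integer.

Answer: 149

Derivation:
Old value at index 7: 45
New value at index 7: -8
Delta = -8 - 45 = -53
New sum = old_sum + delta = 202 + (-53) = 149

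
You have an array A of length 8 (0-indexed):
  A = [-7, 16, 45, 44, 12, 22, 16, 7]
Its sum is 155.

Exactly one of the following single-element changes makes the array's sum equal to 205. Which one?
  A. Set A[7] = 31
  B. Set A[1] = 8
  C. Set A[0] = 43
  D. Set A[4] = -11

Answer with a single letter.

Answer: C

Derivation:
Option A: A[7] 7->31, delta=24, new_sum=155+(24)=179
Option B: A[1] 16->8, delta=-8, new_sum=155+(-8)=147
Option C: A[0] -7->43, delta=50, new_sum=155+(50)=205 <-- matches target
Option D: A[4] 12->-11, delta=-23, new_sum=155+(-23)=132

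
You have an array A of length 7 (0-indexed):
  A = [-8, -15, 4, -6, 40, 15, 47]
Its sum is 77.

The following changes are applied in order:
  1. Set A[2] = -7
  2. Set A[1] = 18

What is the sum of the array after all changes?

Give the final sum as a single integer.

Answer: 99

Derivation:
Initial sum: 77
Change 1: A[2] 4 -> -7, delta = -11, sum = 66
Change 2: A[1] -15 -> 18, delta = 33, sum = 99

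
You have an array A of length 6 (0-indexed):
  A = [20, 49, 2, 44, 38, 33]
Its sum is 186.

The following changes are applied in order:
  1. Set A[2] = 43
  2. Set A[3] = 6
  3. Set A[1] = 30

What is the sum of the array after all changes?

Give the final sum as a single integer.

Initial sum: 186
Change 1: A[2] 2 -> 43, delta = 41, sum = 227
Change 2: A[3] 44 -> 6, delta = -38, sum = 189
Change 3: A[1] 49 -> 30, delta = -19, sum = 170

Answer: 170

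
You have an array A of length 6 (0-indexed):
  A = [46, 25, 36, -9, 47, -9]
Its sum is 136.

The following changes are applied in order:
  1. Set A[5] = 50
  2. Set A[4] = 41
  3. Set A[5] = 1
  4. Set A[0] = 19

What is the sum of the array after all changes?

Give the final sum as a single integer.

Initial sum: 136
Change 1: A[5] -9 -> 50, delta = 59, sum = 195
Change 2: A[4] 47 -> 41, delta = -6, sum = 189
Change 3: A[5] 50 -> 1, delta = -49, sum = 140
Change 4: A[0] 46 -> 19, delta = -27, sum = 113

Answer: 113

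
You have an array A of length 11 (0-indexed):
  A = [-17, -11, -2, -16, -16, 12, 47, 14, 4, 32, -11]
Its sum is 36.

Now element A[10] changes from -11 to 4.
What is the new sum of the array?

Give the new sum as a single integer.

Old value at index 10: -11
New value at index 10: 4
Delta = 4 - -11 = 15
New sum = old_sum + delta = 36 + (15) = 51

Answer: 51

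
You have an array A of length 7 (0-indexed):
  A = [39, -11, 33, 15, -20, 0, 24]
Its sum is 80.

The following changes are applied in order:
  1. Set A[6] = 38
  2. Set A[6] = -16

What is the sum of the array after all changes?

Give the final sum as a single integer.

Initial sum: 80
Change 1: A[6] 24 -> 38, delta = 14, sum = 94
Change 2: A[6] 38 -> -16, delta = -54, sum = 40

Answer: 40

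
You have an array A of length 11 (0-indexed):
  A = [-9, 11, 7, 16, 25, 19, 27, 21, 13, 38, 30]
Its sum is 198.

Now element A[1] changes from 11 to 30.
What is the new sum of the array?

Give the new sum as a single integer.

Old value at index 1: 11
New value at index 1: 30
Delta = 30 - 11 = 19
New sum = old_sum + delta = 198 + (19) = 217

Answer: 217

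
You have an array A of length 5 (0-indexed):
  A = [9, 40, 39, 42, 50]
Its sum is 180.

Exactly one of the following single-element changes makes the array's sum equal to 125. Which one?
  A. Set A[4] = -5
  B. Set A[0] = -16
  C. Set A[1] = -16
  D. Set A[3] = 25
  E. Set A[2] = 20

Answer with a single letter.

Option A: A[4] 50->-5, delta=-55, new_sum=180+(-55)=125 <-- matches target
Option B: A[0] 9->-16, delta=-25, new_sum=180+(-25)=155
Option C: A[1] 40->-16, delta=-56, new_sum=180+(-56)=124
Option D: A[3] 42->25, delta=-17, new_sum=180+(-17)=163
Option E: A[2] 39->20, delta=-19, new_sum=180+(-19)=161

Answer: A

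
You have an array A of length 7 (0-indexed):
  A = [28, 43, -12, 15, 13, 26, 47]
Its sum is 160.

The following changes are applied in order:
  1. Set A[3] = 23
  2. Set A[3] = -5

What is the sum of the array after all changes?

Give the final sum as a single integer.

Initial sum: 160
Change 1: A[3] 15 -> 23, delta = 8, sum = 168
Change 2: A[3] 23 -> -5, delta = -28, sum = 140

Answer: 140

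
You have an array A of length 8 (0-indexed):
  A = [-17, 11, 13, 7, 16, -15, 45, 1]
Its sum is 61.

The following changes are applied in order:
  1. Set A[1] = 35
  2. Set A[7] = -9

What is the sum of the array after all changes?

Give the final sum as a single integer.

Initial sum: 61
Change 1: A[1] 11 -> 35, delta = 24, sum = 85
Change 2: A[7] 1 -> -9, delta = -10, sum = 75

Answer: 75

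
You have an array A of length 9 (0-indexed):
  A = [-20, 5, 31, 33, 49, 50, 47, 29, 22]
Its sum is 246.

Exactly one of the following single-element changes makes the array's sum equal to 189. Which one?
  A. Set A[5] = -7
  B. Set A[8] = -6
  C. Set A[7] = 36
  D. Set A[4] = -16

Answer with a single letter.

Option A: A[5] 50->-7, delta=-57, new_sum=246+(-57)=189 <-- matches target
Option B: A[8] 22->-6, delta=-28, new_sum=246+(-28)=218
Option C: A[7] 29->36, delta=7, new_sum=246+(7)=253
Option D: A[4] 49->-16, delta=-65, new_sum=246+(-65)=181

Answer: A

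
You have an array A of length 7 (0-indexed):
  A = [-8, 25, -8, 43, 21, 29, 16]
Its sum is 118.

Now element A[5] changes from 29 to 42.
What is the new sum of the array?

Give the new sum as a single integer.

Old value at index 5: 29
New value at index 5: 42
Delta = 42 - 29 = 13
New sum = old_sum + delta = 118 + (13) = 131

Answer: 131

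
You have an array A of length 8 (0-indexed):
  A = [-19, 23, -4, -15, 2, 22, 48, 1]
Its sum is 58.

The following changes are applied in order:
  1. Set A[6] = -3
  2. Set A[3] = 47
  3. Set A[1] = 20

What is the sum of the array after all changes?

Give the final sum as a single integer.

Initial sum: 58
Change 1: A[6] 48 -> -3, delta = -51, sum = 7
Change 2: A[3] -15 -> 47, delta = 62, sum = 69
Change 3: A[1] 23 -> 20, delta = -3, sum = 66

Answer: 66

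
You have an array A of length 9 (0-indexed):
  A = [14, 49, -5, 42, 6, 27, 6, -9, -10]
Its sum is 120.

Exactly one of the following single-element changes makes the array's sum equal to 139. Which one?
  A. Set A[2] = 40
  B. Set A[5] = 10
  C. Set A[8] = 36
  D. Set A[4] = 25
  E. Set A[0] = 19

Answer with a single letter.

Option A: A[2] -5->40, delta=45, new_sum=120+(45)=165
Option B: A[5] 27->10, delta=-17, new_sum=120+(-17)=103
Option C: A[8] -10->36, delta=46, new_sum=120+(46)=166
Option D: A[4] 6->25, delta=19, new_sum=120+(19)=139 <-- matches target
Option E: A[0] 14->19, delta=5, new_sum=120+(5)=125

Answer: D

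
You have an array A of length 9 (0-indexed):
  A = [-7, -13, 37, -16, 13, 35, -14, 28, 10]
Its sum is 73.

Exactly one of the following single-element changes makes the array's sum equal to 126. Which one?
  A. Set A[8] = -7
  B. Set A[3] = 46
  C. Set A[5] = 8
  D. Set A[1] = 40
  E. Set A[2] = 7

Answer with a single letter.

Option A: A[8] 10->-7, delta=-17, new_sum=73+(-17)=56
Option B: A[3] -16->46, delta=62, new_sum=73+(62)=135
Option C: A[5] 35->8, delta=-27, new_sum=73+(-27)=46
Option D: A[1] -13->40, delta=53, new_sum=73+(53)=126 <-- matches target
Option E: A[2] 37->7, delta=-30, new_sum=73+(-30)=43

Answer: D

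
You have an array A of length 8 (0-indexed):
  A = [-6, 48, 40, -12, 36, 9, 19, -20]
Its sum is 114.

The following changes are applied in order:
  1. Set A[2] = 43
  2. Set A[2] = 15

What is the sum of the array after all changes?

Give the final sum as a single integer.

Initial sum: 114
Change 1: A[2] 40 -> 43, delta = 3, sum = 117
Change 2: A[2] 43 -> 15, delta = -28, sum = 89

Answer: 89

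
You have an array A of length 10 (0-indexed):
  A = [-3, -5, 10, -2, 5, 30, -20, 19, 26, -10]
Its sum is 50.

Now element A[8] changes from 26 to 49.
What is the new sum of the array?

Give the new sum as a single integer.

Answer: 73

Derivation:
Old value at index 8: 26
New value at index 8: 49
Delta = 49 - 26 = 23
New sum = old_sum + delta = 50 + (23) = 73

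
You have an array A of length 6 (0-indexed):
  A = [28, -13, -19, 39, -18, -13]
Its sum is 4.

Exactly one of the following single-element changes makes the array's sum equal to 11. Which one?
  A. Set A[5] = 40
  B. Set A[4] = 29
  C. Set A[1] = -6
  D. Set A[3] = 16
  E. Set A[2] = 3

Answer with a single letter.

Option A: A[5] -13->40, delta=53, new_sum=4+(53)=57
Option B: A[4] -18->29, delta=47, new_sum=4+(47)=51
Option C: A[1] -13->-6, delta=7, new_sum=4+(7)=11 <-- matches target
Option D: A[3] 39->16, delta=-23, new_sum=4+(-23)=-19
Option E: A[2] -19->3, delta=22, new_sum=4+(22)=26

Answer: C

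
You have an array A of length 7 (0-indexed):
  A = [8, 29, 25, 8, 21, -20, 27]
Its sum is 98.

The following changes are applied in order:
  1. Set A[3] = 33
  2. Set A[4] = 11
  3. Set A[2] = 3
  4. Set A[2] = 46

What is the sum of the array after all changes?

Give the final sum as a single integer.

Answer: 134

Derivation:
Initial sum: 98
Change 1: A[3] 8 -> 33, delta = 25, sum = 123
Change 2: A[4] 21 -> 11, delta = -10, sum = 113
Change 3: A[2] 25 -> 3, delta = -22, sum = 91
Change 4: A[2] 3 -> 46, delta = 43, sum = 134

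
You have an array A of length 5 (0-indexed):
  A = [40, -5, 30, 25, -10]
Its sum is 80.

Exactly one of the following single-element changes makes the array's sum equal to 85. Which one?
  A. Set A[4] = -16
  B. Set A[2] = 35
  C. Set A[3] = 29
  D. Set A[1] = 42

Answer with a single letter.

Answer: B

Derivation:
Option A: A[4] -10->-16, delta=-6, new_sum=80+(-6)=74
Option B: A[2] 30->35, delta=5, new_sum=80+(5)=85 <-- matches target
Option C: A[3] 25->29, delta=4, new_sum=80+(4)=84
Option D: A[1] -5->42, delta=47, new_sum=80+(47)=127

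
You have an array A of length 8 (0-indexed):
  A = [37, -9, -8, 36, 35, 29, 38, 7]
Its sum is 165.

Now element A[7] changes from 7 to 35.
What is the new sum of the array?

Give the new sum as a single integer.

Answer: 193

Derivation:
Old value at index 7: 7
New value at index 7: 35
Delta = 35 - 7 = 28
New sum = old_sum + delta = 165 + (28) = 193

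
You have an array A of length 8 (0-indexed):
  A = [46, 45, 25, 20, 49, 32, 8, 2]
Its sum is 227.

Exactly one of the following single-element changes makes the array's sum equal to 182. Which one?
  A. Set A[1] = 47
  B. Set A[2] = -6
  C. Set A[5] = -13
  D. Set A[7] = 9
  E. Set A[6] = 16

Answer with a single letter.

Answer: C

Derivation:
Option A: A[1] 45->47, delta=2, new_sum=227+(2)=229
Option B: A[2] 25->-6, delta=-31, new_sum=227+(-31)=196
Option C: A[5] 32->-13, delta=-45, new_sum=227+(-45)=182 <-- matches target
Option D: A[7] 2->9, delta=7, new_sum=227+(7)=234
Option E: A[6] 8->16, delta=8, new_sum=227+(8)=235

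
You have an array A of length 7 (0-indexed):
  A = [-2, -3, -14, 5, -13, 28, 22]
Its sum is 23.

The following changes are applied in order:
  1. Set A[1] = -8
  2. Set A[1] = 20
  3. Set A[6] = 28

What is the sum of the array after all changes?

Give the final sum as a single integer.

Initial sum: 23
Change 1: A[1] -3 -> -8, delta = -5, sum = 18
Change 2: A[1] -8 -> 20, delta = 28, sum = 46
Change 3: A[6] 22 -> 28, delta = 6, sum = 52

Answer: 52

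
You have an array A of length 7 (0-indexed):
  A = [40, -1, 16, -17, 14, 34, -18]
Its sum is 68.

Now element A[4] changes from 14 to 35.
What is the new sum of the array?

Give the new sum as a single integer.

Answer: 89

Derivation:
Old value at index 4: 14
New value at index 4: 35
Delta = 35 - 14 = 21
New sum = old_sum + delta = 68 + (21) = 89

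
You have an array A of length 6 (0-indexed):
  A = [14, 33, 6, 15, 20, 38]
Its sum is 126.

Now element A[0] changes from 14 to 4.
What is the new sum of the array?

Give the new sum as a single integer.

Old value at index 0: 14
New value at index 0: 4
Delta = 4 - 14 = -10
New sum = old_sum + delta = 126 + (-10) = 116

Answer: 116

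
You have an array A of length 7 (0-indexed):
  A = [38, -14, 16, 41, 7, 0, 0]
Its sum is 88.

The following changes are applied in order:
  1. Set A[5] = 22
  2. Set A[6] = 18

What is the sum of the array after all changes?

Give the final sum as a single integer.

Initial sum: 88
Change 1: A[5] 0 -> 22, delta = 22, sum = 110
Change 2: A[6] 0 -> 18, delta = 18, sum = 128

Answer: 128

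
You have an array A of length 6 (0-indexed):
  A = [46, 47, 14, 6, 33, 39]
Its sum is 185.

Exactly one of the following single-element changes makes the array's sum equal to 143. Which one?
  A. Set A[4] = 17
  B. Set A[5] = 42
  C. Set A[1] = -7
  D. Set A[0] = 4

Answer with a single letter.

Answer: D

Derivation:
Option A: A[4] 33->17, delta=-16, new_sum=185+(-16)=169
Option B: A[5] 39->42, delta=3, new_sum=185+(3)=188
Option C: A[1] 47->-7, delta=-54, new_sum=185+(-54)=131
Option D: A[0] 46->4, delta=-42, new_sum=185+(-42)=143 <-- matches target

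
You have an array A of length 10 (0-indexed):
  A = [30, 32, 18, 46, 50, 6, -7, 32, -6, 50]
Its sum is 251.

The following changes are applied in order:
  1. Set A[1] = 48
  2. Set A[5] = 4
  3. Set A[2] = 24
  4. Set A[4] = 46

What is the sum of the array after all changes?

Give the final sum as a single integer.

Initial sum: 251
Change 1: A[1] 32 -> 48, delta = 16, sum = 267
Change 2: A[5] 6 -> 4, delta = -2, sum = 265
Change 3: A[2] 18 -> 24, delta = 6, sum = 271
Change 4: A[4] 50 -> 46, delta = -4, sum = 267

Answer: 267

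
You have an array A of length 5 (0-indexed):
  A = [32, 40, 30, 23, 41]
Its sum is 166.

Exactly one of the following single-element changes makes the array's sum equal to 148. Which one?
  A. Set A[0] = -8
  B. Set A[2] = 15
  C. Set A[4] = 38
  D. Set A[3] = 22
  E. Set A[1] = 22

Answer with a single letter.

Option A: A[0] 32->-8, delta=-40, new_sum=166+(-40)=126
Option B: A[2] 30->15, delta=-15, new_sum=166+(-15)=151
Option C: A[4] 41->38, delta=-3, new_sum=166+(-3)=163
Option D: A[3] 23->22, delta=-1, new_sum=166+(-1)=165
Option E: A[1] 40->22, delta=-18, new_sum=166+(-18)=148 <-- matches target

Answer: E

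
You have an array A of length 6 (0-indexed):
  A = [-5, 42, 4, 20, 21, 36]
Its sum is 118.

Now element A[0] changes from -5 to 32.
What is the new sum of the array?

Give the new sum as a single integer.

Old value at index 0: -5
New value at index 0: 32
Delta = 32 - -5 = 37
New sum = old_sum + delta = 118 + (37) = 155

Answer: 155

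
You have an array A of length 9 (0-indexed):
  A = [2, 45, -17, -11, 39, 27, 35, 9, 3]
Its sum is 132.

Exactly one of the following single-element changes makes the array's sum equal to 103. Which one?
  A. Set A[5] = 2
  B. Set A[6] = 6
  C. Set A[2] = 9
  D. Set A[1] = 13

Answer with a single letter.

Answer: B

Derivation:
Option A: A[5] 27->2, delta=-25, new_sum=132+(-25)=107
Option B: A[6] 35->6, delta=-29, new_sum=132+(-29)=103 <-- matches target
Option C: A[2] -17->9, delta=26, new_sum=132+(26)=158
Option D: A[1] 45->13, delta=-32, new_sum=132+(-32)=100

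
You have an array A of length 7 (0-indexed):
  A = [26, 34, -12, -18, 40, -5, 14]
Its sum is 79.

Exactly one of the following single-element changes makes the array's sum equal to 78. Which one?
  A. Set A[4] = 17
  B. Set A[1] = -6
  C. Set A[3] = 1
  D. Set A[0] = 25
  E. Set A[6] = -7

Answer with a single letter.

Option A: A[4] 40->17, delta=-23, new_sum=79+(-23)=56
Option B: A[1] 34->-6, delta=-40, new_sum=79+(-40)=39
Option C: A[3] -18->1, delta=19, new_sum=79+(19)=98
Option D: A[0] 26->25, delta=-1, new_sum=79+(-1)=78 <-- matches target
Option E: A[6] 14->-7, delta=-21, new_sum=79+(-21)=58

Answer: D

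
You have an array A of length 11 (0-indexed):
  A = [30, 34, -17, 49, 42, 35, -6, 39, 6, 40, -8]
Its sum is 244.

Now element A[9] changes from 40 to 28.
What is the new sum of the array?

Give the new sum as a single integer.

Answer: 232

Derivation:
Old value at index 9: 40
New value at index 9: 28
Delta = 28 - 40 = -12
New sum = old_sum + delta = 244 + (-12) = 232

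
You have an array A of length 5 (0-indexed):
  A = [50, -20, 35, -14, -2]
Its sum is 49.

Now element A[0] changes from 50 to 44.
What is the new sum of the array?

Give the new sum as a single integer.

Old value at index 0: 50
New value at index 0: 44
Delta = 44 - 50 = -6
New sum = old_sum + delta = 49 + (-6) = 43

Answer: 43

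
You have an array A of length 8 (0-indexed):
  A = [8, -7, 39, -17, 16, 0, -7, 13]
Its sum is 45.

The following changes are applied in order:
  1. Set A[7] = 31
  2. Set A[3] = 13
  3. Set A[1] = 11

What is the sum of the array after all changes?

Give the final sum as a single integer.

Answer: 111

Derivation:
Initial sum: 45
Change 1: A[7] 13 -> 31, delta = 18, sum = 63
Change 2: A[3] -17 -> 13, delta = 30, sum = 93
Change 3: A[1] -7 -> 11, delta = 18, sum = 111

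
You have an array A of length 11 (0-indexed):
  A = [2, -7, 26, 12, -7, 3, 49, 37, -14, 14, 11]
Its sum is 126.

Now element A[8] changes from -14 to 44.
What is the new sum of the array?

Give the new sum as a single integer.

Answer: 184

Derivation:
Old value at index 8: -14
New value at index 8: 44
Delta = 44 - -14 = 58
New sum = old_sum + delta = 126 + (58) = 184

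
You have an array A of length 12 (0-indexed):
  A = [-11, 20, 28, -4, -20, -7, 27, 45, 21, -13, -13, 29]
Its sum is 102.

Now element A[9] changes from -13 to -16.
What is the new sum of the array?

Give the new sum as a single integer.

Answer: 99

Derivation:
Old value at index 9: -13
New value at index 9: -16
Delta = -16 - -13 = -3
New sum = old_sum + delta = 102 + (-3) = 99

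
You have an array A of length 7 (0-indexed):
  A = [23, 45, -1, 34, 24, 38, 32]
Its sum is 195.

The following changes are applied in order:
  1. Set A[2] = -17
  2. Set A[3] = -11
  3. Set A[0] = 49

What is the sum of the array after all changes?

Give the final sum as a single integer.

Answer: 160

Derivation:
Initial sum: 195
Change 1: A[2] -1 -> -17, delta = -16, sum = 179
Change 2: A[3] 34 -> -11, delta = -45, sum = 134
Change 3: A[0] 23 -> 49, delta = 26, sum = 160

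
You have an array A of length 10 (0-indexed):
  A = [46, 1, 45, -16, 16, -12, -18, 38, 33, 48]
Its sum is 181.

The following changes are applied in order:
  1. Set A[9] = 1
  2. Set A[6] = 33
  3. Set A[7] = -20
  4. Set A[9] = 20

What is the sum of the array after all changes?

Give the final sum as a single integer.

Answer: 146

Derivation:
Initial sum: 181
Change 1: A[9] 48 -> 1, delta = -47, sum = 134
Change 2: A[6] -18 -> 33, delta = 51, sum = 185
Change 3: A[7] 38 -> -20, delta = -58, sum = 127
Change 4: A[9] 1 -> 20, delta = 19, sum = 146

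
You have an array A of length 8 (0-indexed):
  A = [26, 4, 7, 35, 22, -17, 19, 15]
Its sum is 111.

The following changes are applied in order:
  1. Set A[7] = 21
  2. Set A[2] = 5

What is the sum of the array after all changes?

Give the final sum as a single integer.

Answer: 115

Derivation:
Initial sum: 111
Change 1: A[7] 15 -> 21, delta = 6, sum = 117
Change 2: A[2] 7 -> 5, delta = -2, sum = 115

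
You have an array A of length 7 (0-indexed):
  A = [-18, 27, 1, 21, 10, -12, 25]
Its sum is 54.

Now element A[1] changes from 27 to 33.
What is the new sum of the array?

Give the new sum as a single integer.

Answer: 60

Derivation:
Old value at index 1: 27
New value at index 1: 33
Delta = 33 - 27 = 6
New sum = old_sum + delta = 54 + (6) = 60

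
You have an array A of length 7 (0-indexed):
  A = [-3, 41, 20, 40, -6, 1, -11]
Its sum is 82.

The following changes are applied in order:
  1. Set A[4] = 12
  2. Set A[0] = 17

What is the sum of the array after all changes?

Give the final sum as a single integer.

Answer: 120

Derivation:
Initial sum: 82
Change 1: A[4] -6 -> 12, delta = 18, sum = 100
Change 2: A[0] -3 -> 17, delta = 20, sum = 120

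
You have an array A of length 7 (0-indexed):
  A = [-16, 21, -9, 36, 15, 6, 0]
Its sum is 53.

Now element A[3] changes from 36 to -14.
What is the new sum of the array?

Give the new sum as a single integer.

Old value at index 3: 36
New value at index 3: -14
Delta = -14 - 36 = -50
New sum = old_sum + delta = 53 + (-50) = 3

Answer: 3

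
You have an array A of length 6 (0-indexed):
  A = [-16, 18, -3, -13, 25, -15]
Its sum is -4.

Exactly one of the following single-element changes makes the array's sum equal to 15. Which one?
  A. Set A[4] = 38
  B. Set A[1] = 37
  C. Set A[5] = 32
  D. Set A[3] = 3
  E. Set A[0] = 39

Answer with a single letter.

Option A: A[4] 25->38, delta=13, new_sum=-4+(13)=9
Option B: A[1] 18->37, delta=19, new_sum=-4+(19)=15 <-- matches target
Option C: A[5] -15->32, delta=47, new_sum=-4+(47)=43
Option D: A[3] -13->3, delta=16, new_sum=-4+(16)=12
Option E: A[0] -16->39, delta=55, new_sum=-4+(55)=51

Answer: B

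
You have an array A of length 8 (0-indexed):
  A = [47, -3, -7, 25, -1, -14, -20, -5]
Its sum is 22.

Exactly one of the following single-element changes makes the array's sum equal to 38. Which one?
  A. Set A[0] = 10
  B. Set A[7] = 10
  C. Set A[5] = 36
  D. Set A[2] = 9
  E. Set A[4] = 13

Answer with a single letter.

Answer: D

Derivation:
Option A: A[0] 47->10, delta=-37, new_sum=22+(-37)=-15
Option B: A[7] -5->10, delta=15, new_sum=22+(15)=37
Option C: A[5] -14->36, delta=50, new_sum=22+(50)=72
Option D: A[2] -7->9, delta=16, new_sum=22+(16)=38 <-- matches target
Option E: A[4] -1->13, delta=14, new_sum=22+(14)=36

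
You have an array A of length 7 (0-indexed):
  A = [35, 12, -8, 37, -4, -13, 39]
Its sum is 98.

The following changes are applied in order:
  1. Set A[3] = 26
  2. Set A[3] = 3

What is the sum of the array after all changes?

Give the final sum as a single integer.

Initial sum: 98
Change 1: A[3] 37 -> 26, delta = -11, sum = 87
Change 2: A[3] 26 -> 3, delta = -23, sum = 64

Answer: 64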